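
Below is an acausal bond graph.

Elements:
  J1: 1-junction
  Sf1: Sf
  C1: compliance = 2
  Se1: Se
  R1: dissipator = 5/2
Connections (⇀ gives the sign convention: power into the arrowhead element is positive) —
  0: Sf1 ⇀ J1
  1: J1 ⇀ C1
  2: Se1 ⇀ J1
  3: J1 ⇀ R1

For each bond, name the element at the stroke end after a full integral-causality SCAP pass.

b0 stroke→Sf1  (Sf1: flow source, stroke at near end)
b2 stroke→J1  (Se1 fixes effort; stroke away)
b1 stroke→J1  (J1 flow already set via bond 0)
b3 stroke→J1  (common-f at J1 fixed by 0)

bond 0 stroke→Sf1
bond 1 stroke→J1
bond 2 stroke→J1
bond 3 stroke→J1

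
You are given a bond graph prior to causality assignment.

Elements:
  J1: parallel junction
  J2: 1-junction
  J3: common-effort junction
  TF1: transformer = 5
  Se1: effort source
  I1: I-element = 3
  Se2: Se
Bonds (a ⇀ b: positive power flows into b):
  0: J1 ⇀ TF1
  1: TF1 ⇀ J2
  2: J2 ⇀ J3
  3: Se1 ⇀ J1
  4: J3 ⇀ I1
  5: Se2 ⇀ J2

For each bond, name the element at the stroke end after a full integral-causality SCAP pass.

bond 3 stroke at J1  (source Se1 imposes e)
bond 5 stroke at J2  (Se2 (Se) sets effort on bond)
bond 0 stroke at TF1  (common-e at J1 fixed by 3)
bond 1 stroke at J2  (TF1: transformer flips bond 0)
bond 2 stroke at J3  (J2: last free bond brings flow in)
bond 4 stroke at I1  (J3 effort already set via bond 2)

bond 0 stroke at TF1
bond 1 stroke at J2
bond 2 stroke at J3
bond 3 stroke at J1
bond 4 stroke at I1
bond 5 stroke at J2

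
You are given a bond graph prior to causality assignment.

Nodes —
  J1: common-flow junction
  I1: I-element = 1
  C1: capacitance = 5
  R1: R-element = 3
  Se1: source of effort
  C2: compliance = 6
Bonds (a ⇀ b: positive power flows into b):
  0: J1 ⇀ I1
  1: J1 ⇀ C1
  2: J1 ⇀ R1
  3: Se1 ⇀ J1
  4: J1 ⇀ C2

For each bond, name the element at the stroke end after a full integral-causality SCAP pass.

b3 |J1  (Se1: effort source, stroke at far end)
b0 |I1  (prefer integral on I1)
b1 |J1  (J1: bond 0 brought flow, rest push out)
b2 |J1  (J1: bond 0 brought flow, rest push out)
b4 |J1  (common-f at J1 fixed by 0)

#0 |I1
#1 |J1
#2 |J1
#3 |J1
#4 |J1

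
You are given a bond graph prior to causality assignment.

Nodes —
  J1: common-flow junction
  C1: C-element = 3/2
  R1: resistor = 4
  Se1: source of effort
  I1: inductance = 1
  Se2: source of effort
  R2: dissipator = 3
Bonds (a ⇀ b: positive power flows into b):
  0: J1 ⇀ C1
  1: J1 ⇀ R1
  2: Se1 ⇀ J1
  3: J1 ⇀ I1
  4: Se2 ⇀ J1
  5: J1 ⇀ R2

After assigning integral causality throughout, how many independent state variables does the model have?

#2 →J1  (Se1: effort source, stroke at far end)
#4 →J1  (Se2 fixes effort; stroke away)
#0 →J1  (C1 integral (e out))
#3 →I1  (I1 integral (f out))
#1 →J1  (common-f at J1 fixed by 3)
#5 →J1  (J1 flow already set via bond 3)

2  (C1, I1 all integral)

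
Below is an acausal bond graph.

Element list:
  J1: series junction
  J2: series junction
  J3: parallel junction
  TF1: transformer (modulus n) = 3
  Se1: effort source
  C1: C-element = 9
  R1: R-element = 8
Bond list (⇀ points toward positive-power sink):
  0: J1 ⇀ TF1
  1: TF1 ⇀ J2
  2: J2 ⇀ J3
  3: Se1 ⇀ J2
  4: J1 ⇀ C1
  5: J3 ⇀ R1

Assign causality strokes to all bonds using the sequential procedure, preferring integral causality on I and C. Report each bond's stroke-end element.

β0 stroke at TF1
β1 stroke at J2
β2 stroke at J3
β3 stroke at J2
β4 stroke at J1
β5 stroke at R1

b3 →J2  (source Se1 imposes e)
b4 →J1  (C1 outputs effort q/C1)
b0 →TF1  (closing 1-jn rule on J1)
b1 →J2  (TF1: transformer flips bond 0)
b2 →J3  (J2: last free bond brings flow in)
b5 →R1  (J3: bond 2 brought effort, rest push out)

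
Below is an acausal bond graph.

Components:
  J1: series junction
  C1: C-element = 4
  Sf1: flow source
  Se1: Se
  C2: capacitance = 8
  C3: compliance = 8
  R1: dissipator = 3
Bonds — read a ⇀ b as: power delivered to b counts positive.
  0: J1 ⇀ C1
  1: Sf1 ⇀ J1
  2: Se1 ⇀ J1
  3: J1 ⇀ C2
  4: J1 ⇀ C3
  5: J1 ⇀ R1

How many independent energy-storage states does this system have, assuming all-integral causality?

3  (C1, C2, C3 all integral)

bond 1 |Sf1  (Sf1 (Sf) sets flow on bond)
bond 2 |J1  (Se1 fixes effort; stroke away)
bond 0 |J1  (J1 flow already set via bond 1)
bond 3 |J1  (J1 flow already set via bond 1)
bond 4 |J1  (common-f at J1 fixed by 1)
bond 5 |J1  (J1: bond 1 brought flow, rest push out)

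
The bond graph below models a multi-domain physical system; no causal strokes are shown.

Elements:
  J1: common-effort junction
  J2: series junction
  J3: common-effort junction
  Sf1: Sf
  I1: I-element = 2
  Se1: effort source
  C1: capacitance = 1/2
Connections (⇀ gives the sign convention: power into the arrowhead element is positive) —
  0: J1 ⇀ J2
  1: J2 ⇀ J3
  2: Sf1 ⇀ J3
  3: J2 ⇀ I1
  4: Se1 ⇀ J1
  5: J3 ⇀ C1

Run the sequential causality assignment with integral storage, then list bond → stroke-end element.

#0 stroke at J2
#1 stroke at J2
#2 stroke at Sf1
#3 stroke at I1
#4 stroke at J1
#5 stroke at J3

bond 2 →Sf1  (Sf1 fixes flow; stroke at Sf1)
bond 4 →J1  (Se1 fixes effort; stroke away)
bond 0 →J2  (J1: bond 4 brought effort, rest push out)
bond 3 →I1  (I1 integral (f out))
bond 1 →J2  (J2: bond 3 brought flow, rest push out)
bond 5 →J3  (only one effort-in slot at J3)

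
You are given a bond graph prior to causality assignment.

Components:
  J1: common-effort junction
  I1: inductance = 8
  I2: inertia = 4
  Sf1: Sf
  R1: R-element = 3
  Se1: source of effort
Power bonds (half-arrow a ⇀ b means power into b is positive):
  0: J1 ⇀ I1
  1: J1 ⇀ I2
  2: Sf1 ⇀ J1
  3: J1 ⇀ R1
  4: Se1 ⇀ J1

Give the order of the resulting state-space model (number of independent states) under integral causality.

bond 2 →Sf1  (Sf1 (Sf) sets flow on bond)
bond 4 →J1  (source Se1 imposes e)
bond 0 →I1  (0-jn J1 has e-setter on 4)
bond 1 →I2  (common-e at J1 fixed by 4)
bond 3 →R1  (0-jn J1 has e-setter on 4)

2  (I1, I2 all integral)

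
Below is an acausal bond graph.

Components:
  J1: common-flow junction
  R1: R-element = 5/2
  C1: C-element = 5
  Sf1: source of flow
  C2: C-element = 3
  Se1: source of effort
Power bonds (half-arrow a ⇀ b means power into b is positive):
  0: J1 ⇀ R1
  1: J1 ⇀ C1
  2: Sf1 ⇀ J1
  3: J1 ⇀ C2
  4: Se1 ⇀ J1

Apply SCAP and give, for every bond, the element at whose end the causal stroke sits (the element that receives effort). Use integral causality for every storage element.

#2 stroke at Sf1  (source Sf1 imposes f)
#4 stroke at J1  (Se1 fixes effort; stroke away)
#0 stroke at J1  (1-jn J1 has f-setter on 2)
#1 stroke at J1  (J1 flow already set via bond 2)
#3 stroke at J1  (common-f at J1 fixed by 2)

#0 stroke at J1
#1 stroke at J1
#2 stroke at Sf1
#3 stroke at J1
#4 stroke at J1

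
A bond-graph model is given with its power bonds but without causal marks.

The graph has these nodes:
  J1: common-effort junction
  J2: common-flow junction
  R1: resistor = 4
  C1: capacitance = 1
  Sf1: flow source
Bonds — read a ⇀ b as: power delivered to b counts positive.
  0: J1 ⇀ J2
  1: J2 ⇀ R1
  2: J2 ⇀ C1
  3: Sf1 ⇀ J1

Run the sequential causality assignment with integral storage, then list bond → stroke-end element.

b0 stroke→J1
b1 stroke→J2
b2 stroke→J2
b3 stroke→Sf1

#3 →Sf1  (Sf1 fixes flow; stroke at Sf1)
#0 →J1  (closing 0-jn rule on J1)
#1 →J2  (J2: bond 0 brought flow, rest push out)
#2 →J2  (1-jn J2 has f-setter on 0)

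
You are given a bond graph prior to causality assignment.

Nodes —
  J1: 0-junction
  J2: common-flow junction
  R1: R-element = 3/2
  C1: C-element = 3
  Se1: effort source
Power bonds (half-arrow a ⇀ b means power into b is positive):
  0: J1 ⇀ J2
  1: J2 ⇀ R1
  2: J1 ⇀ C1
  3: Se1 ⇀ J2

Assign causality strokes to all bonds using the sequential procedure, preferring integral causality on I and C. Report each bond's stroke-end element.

bond 0 |J2
bond 1 |R1
bond 2 |J1
bond 3 |J2

bond 3 |J2  (Se1 (Se) sets effort on bond)
bond 2 |J1  (C1: C, integral causality)
bond 0 |J2  (J1 effort already set via bond 2)
bond 1 |R1  (only one flow-in slot at J2)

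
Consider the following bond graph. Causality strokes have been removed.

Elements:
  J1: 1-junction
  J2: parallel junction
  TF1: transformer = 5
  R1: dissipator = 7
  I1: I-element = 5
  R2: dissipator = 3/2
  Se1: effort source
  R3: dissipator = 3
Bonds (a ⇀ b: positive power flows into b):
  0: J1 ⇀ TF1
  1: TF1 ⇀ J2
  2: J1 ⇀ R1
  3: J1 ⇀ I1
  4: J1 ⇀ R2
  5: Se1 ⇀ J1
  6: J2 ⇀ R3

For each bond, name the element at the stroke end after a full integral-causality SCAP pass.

bond 5 |J1  (Se1 fixes effort; stroke away)
bond 3 |I1  (prefer integral on I1)
bond 0 |J1  (J1 flow already set via bond 3)
bond 2 |J1  (common-f at J1 fixed by 3)
bond 4 |J1  (1-jn J1 has f-setter on 3)
bond 1 |TF1  (TF TF1: opposite of bond 0)
bond 6 |J2  (J2: last free bond brings effort in)

β0 stroke at J1
β1 stroke at TF1
β2 stroke at J1
β3 stroke at I1
β4 stroke at J1
β5 stroke at J1
β6 stroke at J2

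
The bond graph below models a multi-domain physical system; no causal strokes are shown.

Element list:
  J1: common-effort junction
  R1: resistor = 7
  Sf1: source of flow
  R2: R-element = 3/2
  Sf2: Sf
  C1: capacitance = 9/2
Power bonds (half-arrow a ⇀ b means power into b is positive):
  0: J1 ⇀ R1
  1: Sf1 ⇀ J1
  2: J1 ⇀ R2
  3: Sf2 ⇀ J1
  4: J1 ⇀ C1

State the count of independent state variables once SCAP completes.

1  (C1 all integral)

bond 1 stroke at Sf1  (Sf1: flow source, stroke at near end)
bond 3 stroke at Sf2  (source Sf2 imposes f)
bond 4 stroke at J1  (C1 integral (e out))
bond 0 stroke at R1  (J1: bond 4 brought effort, rest push out)
bond 2 stroke at R2  (J1 effort already set via bond 4)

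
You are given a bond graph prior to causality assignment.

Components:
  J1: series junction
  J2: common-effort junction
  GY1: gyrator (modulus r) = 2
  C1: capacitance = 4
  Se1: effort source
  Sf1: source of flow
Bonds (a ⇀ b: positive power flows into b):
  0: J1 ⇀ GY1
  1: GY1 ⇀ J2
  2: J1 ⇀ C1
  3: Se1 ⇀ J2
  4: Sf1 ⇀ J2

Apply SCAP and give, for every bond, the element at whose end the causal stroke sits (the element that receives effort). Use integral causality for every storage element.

bond 0 |GY1
bond 1 |GY1
bond 2 |J1
bond 3 |J2
bond 4 |Sf1

bond 3 |J2  (Se1 fixes effort; stroke away)
bond 4 |Sf1  (Sf1 fixes flow; stroke at Sf1)
bond 1 |GY1  (J2 effort already set via bond 3)
bond 0 |GY1  (through GY1, causality inverts; strokes same side of GY1)
bond 2 |J1  (J1 flow already set via bond 0)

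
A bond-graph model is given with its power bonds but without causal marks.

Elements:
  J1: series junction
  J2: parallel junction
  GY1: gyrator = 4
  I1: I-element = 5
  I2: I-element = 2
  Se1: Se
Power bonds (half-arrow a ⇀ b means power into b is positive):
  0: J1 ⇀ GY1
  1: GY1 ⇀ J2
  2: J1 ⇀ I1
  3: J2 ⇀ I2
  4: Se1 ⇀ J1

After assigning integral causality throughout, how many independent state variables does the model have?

2  (I1, I2 all integral)

b4 →J1  (Se1 (Se) sets effort on bond)
b2 →I1  (I1 outputs flow p/I1)
b0 →J1  (1-jn J1 has f-setter on 2)
b1 →J2  (GY1 both-in/both-out from 0)
b3 →I2  (common-e at J2 fixed by 1)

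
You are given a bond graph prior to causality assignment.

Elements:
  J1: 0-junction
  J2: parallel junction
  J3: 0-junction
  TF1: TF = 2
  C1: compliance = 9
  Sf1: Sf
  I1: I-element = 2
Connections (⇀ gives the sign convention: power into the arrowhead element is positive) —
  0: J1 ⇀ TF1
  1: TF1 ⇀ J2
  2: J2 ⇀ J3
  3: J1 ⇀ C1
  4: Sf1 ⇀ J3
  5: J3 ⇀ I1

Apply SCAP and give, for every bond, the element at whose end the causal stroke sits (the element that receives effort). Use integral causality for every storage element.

bond 0 →TF1
bond 1 →J2
bond 2 →J3
bond 3 →J1
bond 4 →Sf1
bond 5 →I1

b4 stroke→Sf1  (source Sf1 imposes f)
b3 stroke→J1  (C1 integral (e out))
b0 stroke→TF1  (J1: bond 3 brought effort, rest push out)
b1 stroke→J2  (TF1 one-in-one-out from 0)
b2 stroke→J3  (J2: bond 1 brought effort, rest push out)
b5 stroke→I1  (J3 effort already set via bond 2)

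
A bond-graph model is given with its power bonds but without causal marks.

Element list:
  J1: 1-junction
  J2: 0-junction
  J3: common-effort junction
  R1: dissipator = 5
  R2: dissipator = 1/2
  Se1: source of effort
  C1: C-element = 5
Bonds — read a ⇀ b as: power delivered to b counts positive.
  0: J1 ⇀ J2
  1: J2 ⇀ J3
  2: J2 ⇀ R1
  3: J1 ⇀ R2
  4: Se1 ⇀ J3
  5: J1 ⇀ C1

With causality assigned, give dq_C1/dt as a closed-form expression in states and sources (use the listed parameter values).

β4 stroke→J3  (source Se1 imposes e)
β1 stroke→J2  (0-jn J3 has e-setter on 4)
β0 stroke→J1  (common-e at J2 fixed by 1)
β2 stroke→R1  (common-e at J2 fixed by 1)
β5 stroke→J1  (prefer integral on C1)
β3 stroke→R2  (J1: last free bond brings flow in)

dq_C1/dt = -2*E_Se1 - 2*q_C1/5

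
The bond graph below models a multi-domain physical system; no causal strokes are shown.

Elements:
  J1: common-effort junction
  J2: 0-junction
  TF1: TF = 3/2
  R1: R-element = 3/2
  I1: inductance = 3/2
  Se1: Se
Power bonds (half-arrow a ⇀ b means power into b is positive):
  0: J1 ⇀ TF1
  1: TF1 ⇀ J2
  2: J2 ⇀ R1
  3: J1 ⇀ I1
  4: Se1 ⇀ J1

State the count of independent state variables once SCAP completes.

1  (I1 all integral)

β4 →J1  (Se1: effort source, stroke at far end)
β0 →TF1  (J1: bond 4 brought effort, rest push out)
β3 →I1  (J1: bond 4 brought effort, rest push out)
β1 →J2  (through TF1, causality passes straight; one stroke at TF1)
β2 →R1  (J2 effort already set via bond 1)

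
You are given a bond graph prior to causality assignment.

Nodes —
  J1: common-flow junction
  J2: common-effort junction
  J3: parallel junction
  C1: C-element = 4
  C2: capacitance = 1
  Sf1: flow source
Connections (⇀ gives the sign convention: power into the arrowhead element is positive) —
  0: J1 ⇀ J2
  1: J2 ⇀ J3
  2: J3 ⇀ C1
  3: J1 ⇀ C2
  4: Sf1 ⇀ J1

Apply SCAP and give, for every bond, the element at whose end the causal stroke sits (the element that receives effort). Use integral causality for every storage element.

b0 stroke at J1
b1 stroke at J2
b2 stroke at J3
b3 stroke at J1
b4 stroke at Sf1

#4 |Sf1  (Sf1 fixes flow; stroke at Sf1)
#0 |J1  (J1 flow already set via bond 4)
#3 |J1  (J1: bond 4 brought flow, rest push out)
#1 |J2  (only one effort-in slot at J2)
#2 |J3  (closing 0-jn rule on J3)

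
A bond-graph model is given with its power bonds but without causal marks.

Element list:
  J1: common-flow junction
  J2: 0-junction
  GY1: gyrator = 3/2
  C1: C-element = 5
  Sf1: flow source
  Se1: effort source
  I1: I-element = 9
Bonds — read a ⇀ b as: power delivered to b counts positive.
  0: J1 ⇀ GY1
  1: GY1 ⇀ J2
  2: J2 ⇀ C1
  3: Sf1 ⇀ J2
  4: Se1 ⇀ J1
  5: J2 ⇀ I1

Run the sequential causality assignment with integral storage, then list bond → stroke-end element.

β3 →Sf1  (Sf1: flow source, stroke at near end)
β4 →J1  (source Se1 imposes e)
β0 →GY1  (J1 needs exactly one f-in)
β1 →GY1  (through GY1, causality inverts; strokes same side of GY1)
β2 →J2  (C1 integral (e out))
β5 →I1  (J2 effort already set via bond 2)

β0 →GY1
β1 →GY1
β2 →J2
β3 →Sf1
β4 →J1
β5 →I1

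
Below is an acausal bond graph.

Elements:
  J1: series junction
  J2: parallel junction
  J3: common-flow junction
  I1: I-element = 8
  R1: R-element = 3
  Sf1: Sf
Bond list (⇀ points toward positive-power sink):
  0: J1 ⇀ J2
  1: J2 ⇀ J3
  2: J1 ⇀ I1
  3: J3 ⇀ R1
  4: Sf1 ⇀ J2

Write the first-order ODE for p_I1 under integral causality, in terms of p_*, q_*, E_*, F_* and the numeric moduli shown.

dp_I1/dt = -3*F_Sf1 - 3*p_I1/8

b4 |Sf1  (Sf1: flow source, stroke at near end)
b2 |I1  (prefer integral on I1)
b0 |J1  (common-f at J1 fixed by 2)
b1 |J2  (J2: last free bond brings effort in)
b3 |J3  (1-jn J3 has f-setter on 1)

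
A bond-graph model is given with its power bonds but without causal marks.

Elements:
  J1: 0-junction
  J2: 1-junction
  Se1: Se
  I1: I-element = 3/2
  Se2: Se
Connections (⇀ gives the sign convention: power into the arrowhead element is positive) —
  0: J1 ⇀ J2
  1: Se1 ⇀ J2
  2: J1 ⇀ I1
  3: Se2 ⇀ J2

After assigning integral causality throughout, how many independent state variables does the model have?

bond 1 →J2  (Se1: effort source, stroke at far end)
bond 3 →J2  (Se2: effort source, stroke at far end)
bond 0 →J1  (only one flow-in slot at J2)
bond 2 →I1  (common-e at J1 fixed by 0)

1  (I1 all integral)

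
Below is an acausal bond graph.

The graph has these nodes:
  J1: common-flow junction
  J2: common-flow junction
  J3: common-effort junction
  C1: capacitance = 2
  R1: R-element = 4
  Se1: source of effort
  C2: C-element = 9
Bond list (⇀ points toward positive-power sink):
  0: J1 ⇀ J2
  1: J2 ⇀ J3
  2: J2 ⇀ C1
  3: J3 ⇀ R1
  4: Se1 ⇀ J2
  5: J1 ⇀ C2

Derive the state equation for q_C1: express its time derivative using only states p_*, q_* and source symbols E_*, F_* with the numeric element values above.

b4 |J2  (Se1: effort source, stroke at far end)
b2 |J2  (C1: C, integral causality)
b5 |J1  (C2 outputs effort q/C2)
b0 |J2  (J1 needs exactly one f-in)
b1 |J3  (closing 1-jn rule on J2)
b3 |R1  (common-e at J3 fixed by 1)

dq_C1/dt = E_Se1/4 - q_C1/8 - q_C2/36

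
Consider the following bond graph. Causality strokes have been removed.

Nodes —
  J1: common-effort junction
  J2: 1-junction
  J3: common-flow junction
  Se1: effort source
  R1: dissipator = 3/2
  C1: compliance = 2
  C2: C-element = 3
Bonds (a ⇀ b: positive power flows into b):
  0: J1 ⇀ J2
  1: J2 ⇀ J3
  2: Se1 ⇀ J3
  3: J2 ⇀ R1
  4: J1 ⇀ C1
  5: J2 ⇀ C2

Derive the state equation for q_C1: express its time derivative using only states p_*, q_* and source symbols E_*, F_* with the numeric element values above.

β2 |J3  (Se1: effort source, stroke at far end)
β1 |J2  (only one flow-in slot at J3)
β4 |J1  (C1: C, integral causality)
β0 |J2  (common-e at J1 fixed by 4)
β5 |J2  (C2 integral (e out))
β3 |R1  (J2: last free bond brings flow in)

dq_C1/dt = -2*E_Se1/3 - q_C1/3 + 2*q_C2/9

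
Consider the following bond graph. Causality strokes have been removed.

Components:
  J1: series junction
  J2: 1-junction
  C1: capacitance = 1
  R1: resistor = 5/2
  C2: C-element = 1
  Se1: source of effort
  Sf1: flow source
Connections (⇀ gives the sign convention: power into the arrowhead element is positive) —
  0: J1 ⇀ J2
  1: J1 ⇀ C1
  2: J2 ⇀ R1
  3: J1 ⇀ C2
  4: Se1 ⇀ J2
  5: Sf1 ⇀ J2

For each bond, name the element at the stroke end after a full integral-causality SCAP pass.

b0 |J2
b1 |J1
b2 |J2
b3 |J1
b4 |J2
b5 |Sf1

β4 stroke→J2  (Se1 fixes effort; stroke away)
β5 stroke→Sf1  (Sf1 fixes flow; stroke at Sf1)
β0 stroke→J2  (common-f at J2 fixed by 5)
β2 stroke→J2  (J2: bond 5 brought flow, rest push out)
β1 stroke→J1  (J1: bond 0 brought flow, rest push out)
β3 stroke→J1  (common-f at J1 fixed by 0)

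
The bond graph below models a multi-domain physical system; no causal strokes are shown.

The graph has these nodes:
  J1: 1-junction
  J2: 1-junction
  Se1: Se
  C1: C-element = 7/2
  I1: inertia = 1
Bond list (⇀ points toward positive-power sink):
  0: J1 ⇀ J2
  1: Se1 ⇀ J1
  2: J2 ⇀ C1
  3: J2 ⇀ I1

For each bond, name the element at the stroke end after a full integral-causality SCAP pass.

bond 0 |J2
bond 1 |J1
bond 2 |J2
bond 3 |I1

bond 1 →J1  (source Se1 imposes e)
bond 0 →J2  (closing 1-jn rule on J1)
bond 2 →J2  (C1: C, integral causality)
bond 3 →I1  (J2 needs exactly one f-in)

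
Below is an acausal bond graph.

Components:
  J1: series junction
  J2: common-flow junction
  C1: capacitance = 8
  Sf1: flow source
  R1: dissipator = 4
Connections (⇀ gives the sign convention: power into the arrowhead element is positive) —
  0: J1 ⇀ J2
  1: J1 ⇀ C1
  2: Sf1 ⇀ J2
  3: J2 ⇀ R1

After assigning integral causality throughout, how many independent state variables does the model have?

1  (C1 all integral)

bond 2 →Sf1  (source Sf1 imposes f)
bond 0 →J2  (common-f at J2 fixed by 2)
bond 3 →J2  (J2: bond 2 brought flow, rest push out)
bond 1 →J1  (J1: bond 0 brought flow, rest push out)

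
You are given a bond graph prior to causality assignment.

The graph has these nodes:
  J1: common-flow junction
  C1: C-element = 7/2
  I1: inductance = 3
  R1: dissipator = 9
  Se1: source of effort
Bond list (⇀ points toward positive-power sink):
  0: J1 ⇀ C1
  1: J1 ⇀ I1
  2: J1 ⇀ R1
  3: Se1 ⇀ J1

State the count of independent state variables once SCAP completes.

#3 stroke→J1  (source Se1 imposes e)
#0 stroke→J1  (C1 integral (e out))
#1 stroke→I1  (I1 outputs flow p/I1)
#2 stroke→J1  (J1 flow already set via bond 1)

2  (C1, I1 all integral)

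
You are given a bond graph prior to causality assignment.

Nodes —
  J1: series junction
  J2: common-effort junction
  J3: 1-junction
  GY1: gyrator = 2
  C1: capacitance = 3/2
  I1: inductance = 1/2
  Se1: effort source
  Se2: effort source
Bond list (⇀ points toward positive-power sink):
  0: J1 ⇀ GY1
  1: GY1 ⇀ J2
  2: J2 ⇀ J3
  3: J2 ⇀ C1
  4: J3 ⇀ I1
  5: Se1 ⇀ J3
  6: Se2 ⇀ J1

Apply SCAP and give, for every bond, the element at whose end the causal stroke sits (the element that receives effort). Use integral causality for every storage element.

bond 5 stroke at J3  (Se1 (Se) sets effort on bond)
bond 6 stroke at J1  (Se2: effort source, stroke at far end)
bond 0 stroke at GY1  (closing 1-jn rule on J1)
bond 1 stroke at GY1  (GY1: gyrator matches bond 0)
bond 3 stroke at J2  (prefer integral on C1)
bond 2 stroke at J3  (J2 effort already set via bond 3)
bond 4 stroke at I1  (J3: last free bond brings flow in)

β0 stroke→GY1
β1 stroke→GY1
β2 stroke→J3
β3 stroke→J2
β4 stroke→I1
β5 stroke→J3
β6 stroke→J1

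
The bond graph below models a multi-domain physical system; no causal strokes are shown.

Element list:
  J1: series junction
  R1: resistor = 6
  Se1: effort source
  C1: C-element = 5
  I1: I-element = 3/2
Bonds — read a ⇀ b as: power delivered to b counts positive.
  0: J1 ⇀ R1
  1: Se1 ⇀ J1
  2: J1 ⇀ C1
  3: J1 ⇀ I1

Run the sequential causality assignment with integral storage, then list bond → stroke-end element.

b0 stroke at J1
b1 stroke at J1
b2 stroke at J1
b3 stroke at I1

β1 stroke→J1  (Se1: effort source, stroke at far end)
β2 stroke→J1  (C1 integral (e out))
β3 stroke→I1  (I1: I, integral causality)
β0 stroke→J1  (common-f at J1 fixed by 3)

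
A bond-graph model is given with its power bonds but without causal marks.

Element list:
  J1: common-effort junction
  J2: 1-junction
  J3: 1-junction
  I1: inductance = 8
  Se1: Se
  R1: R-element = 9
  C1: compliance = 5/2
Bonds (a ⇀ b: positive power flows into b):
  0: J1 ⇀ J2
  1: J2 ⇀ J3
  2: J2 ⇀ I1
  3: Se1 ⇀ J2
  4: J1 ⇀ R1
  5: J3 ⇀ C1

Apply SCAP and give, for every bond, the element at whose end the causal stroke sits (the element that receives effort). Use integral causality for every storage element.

bond 0 stroke→J2
bond 1 stroke→J2
bond 2 stroke→I1
bond 3 stroke→J2
bond 4 stroke→J1
bond 5 stroke→J3

#3 stroke→J2  (source Se1 imposes e)
#2 stroke→I1  (I1 integral (f out))
#0 stroke→J2  (J2: bond 2 brought flow, rest push out)
#1 stroke→J2  (common-f at J2 fixed by 2)
#5 stroke→J3  (J3 flow already set via bond 1)
#4 stroke→J1  (J1: last free bond brings effort in)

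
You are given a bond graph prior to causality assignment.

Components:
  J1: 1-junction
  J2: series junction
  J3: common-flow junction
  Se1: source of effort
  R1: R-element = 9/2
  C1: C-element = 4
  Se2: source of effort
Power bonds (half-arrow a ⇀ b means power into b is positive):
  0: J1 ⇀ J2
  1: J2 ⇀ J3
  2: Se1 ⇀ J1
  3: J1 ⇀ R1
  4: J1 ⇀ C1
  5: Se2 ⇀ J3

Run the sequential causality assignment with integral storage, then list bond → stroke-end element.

b0 stroke→J1
b1 stroke→J2
b2 stroke→J1
b3 stroke→R1
b4 stroke→J1
b5 stroke→J3

β2 stroke→J1  (source Se1 imposes e)
β5 stroke→J3  (source Se2 imposes e)
β1 stroke→J2  (closing 1-jn rule on J3)
β0 stroke→J1  (closing 1-jn rule on J2)
β4 stroke→J1  (C1: C, integral causality)
β3 stroke→R1  (closing 1-jn rule on J1)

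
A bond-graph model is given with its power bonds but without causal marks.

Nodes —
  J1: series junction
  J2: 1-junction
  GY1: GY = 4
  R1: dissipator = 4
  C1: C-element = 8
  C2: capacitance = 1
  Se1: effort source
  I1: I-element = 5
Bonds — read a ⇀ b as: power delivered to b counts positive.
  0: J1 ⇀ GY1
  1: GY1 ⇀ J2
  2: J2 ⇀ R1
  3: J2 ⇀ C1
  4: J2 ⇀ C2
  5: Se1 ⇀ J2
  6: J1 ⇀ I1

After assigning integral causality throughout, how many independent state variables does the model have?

β5 stroke→J2  (Se1 fixes effort; stroke away)
β3 stroke→J2  (C1 outputs effort q/C1)
β4 stroke→J2  (prefer integral on C2)
β6 stroke→I1  (I1 outputs flow p/I1)
β0 stroke→J1  (J1: bond 6 brought flow, rest push out)
β1 stroke→J2  (GY GY1: same side as bond 0)
β2 stroke→R1  (J2: last free bond brings flow in)

3  (C1, C2, I1 all integral)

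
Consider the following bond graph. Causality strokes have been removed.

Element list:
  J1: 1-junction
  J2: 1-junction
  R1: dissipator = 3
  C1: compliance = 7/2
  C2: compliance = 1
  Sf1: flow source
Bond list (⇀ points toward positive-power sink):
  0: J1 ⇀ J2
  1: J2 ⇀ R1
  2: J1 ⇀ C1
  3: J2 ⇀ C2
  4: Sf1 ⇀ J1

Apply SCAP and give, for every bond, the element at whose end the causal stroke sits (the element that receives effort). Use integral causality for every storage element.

#4 |Sf1  (Sf1 (Sf) sets flow on bond)
#0 |J1  (J1: bond 4 brought flow, rest push out)
#2 |J1  (J1 flow already set via bond 4)
#1 |J2  (J2: bond 0 brought flow, rest push out)
#3 |J2  (J2: bond 0 brought flow, rest push out)

bond 0 |J1
bond 1 |J2
bond 2 |J1
bond 3 |J2
bond 4 |Sf1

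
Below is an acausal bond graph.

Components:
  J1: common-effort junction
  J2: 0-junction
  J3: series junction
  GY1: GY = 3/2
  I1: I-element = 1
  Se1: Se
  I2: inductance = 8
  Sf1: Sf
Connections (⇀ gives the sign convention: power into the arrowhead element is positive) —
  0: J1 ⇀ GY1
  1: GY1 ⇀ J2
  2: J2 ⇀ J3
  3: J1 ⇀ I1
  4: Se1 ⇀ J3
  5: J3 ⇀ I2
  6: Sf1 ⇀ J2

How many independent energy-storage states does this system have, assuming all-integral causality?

#4 stroke at J3  (Se1 (Se) sets effort on bond)
#6 stroke at Sf1  (source Sf1 imposes f)
#3 stroke at I1  (I1 integral (f out))
#0 stroke at J1  (J1: last free bond brings effort in)
#1 stroke at J2  (through GY1, causality inverts; strokes same side of GY1)
#2 stroke at J3  (common-e at J2 fixed by 1)
#5 stroke at I2  (J3: last free bond brings flow in)

2  (I1, I2 all integral)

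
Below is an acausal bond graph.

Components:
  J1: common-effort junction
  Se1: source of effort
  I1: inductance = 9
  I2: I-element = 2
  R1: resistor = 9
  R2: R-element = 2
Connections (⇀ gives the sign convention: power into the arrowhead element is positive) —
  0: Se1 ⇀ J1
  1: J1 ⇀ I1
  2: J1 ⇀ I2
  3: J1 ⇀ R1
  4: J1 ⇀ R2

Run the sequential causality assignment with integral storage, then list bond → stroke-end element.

β0 stroke→J1  (Se1: effort source, stroke at far end)
β1 stroke→I1  (J1 effort already set via bond 0)
β2 stroke→I2  (J1: bond 0 brought effort, rest push out)
β3 stroke→R1  (J1 effort already set via bond 0)
β4 stroke→R2  (J1: bond 0 brought effort, rest push out)

bond 0 |J1
bond 1 |I1
bond 2 |I2
bond 3 |R1
bond 4 |R2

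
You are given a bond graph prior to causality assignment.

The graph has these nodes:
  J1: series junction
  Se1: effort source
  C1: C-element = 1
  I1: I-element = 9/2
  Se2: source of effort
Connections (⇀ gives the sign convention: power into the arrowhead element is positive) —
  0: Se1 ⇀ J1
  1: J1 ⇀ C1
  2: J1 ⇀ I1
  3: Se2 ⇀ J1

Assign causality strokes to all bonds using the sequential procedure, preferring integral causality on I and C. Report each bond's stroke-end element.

β0 →J1
β1 →J1
β2 →I1
β3 →J1

#0 →J1  (Se1: effort source, stroke at far end)
#3 →J1  (Se2: effort source, stroke at far end)
#1 →J1  (C1: C, integral causality)
#2 →I1  (J1: last free bond brings flow in)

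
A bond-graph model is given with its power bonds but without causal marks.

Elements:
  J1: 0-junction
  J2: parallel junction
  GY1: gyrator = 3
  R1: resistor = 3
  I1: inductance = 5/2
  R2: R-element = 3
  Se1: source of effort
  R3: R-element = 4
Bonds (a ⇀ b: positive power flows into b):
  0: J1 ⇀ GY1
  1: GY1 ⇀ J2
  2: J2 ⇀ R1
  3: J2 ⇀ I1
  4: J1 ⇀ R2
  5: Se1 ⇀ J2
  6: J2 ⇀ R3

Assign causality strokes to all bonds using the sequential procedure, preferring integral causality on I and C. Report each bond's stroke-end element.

β0 |GY1
β1 |GY1
β2 |R1
β3 |I1
β4 |J1
β5 |J2
β6 |R3

#5 →J2  (Se1 (Se) sets effort on bond)
#1 →GY1  (common-e at J2 fixed by 5)
#2 →R1  (J2 effort already set via bond 5)
#3 →I1  (J2: bond 5 brought effort, rest push out)
#6 →R3  (J2: bond 5 brought effort, rest push out)
#0 →GY1  (GY1 both-in/both-out from 1)
#4 →J1  (only one effort-in slot at J1)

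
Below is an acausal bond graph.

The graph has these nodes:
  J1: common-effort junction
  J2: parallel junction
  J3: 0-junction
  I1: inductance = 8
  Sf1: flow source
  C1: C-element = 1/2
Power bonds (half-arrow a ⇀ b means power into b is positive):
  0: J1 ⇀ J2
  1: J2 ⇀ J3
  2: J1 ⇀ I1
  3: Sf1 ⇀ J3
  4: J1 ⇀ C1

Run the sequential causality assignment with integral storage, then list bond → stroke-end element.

bond 0 stroke at J2
bond 1 stroke at J3
bond 2 stroke at I1
bond 3 stroke at Sf1
bond 4 stroke at J1

bond 3 →Sf1  (Sf1 fixes flow; stroke at Sf1)
bond 1 →J3  (closing 0-jn rule on J3)
bond 0 →J2  (closing 0-jn rule on J2)
bond 2 →I1  (I1: I, integral causality)
bond 4 →J1  (only one effort-in slot at J1)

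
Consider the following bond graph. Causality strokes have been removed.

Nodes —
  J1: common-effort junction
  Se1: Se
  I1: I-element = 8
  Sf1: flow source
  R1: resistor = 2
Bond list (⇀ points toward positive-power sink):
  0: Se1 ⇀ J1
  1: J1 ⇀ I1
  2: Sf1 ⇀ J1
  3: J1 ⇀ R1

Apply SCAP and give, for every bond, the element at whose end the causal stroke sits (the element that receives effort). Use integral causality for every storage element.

bond 0 |J1  (source Se1 imposes e)
bond 2 |Sf1  (Sf1 fixes flow; stroke at Sf1)
bond 1 |I1  (0-jn J1 has e-setter on 0)
bond 3 |R1  (0-jn J1 has e-setter on 0)

bond 0 →J1
bond 1 →I1
bond 2 →Sf1
bond 3 →R1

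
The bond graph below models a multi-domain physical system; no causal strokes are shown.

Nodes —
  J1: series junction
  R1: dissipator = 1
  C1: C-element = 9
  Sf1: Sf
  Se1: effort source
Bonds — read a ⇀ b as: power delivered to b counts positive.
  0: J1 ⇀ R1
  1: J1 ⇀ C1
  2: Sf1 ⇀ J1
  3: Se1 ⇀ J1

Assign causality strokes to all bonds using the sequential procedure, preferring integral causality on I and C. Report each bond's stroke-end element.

#0 stroke→J1
#1 stroke→J1
#2 stroke→Sf1
#3 stroke→J1

b2 |Sf1  (Sf1 fixes flow; stroke at Sf1)
b3 |J1  (Se1: effort source, stroke at far end)
b0 |J1  (1-jn J1 has f-setter on 2)
b1 |J1  (J1 flow already set via bond 2)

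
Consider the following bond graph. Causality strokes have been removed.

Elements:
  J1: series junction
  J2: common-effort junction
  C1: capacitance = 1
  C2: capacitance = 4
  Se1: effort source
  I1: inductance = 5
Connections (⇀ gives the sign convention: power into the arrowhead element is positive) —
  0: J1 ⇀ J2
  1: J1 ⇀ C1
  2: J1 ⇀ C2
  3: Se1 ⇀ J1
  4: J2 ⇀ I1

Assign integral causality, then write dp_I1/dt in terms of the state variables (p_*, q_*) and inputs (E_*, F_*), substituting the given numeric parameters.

β3 stroke at J1  (Se1 (Se) sets effort on bond)
β1 stroke at J1  (prefer integral on C1)
β2 stroke at J1  (prefer integral on C2)
β0 stroke at J2  (J1: last free bond brings flow in)
β4 stroke at I1  (0-jn J2 has e-setter on 0)

dp_I1/dt = E_Se1 - q_C1 - q_C2/4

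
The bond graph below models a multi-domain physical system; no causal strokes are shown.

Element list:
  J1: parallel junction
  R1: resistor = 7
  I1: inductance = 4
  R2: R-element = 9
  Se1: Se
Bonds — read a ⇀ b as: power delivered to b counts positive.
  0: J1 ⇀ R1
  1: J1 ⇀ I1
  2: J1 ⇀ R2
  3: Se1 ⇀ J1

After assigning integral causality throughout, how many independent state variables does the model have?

bond 3 stroke→J1  (Se1 (Se) sets effort on bond)
bond 0 stroke→R1  (J1: bond 3 brought effort, rest push out)
bond 1 stroke→I1  (common-e at J1 fixed by 3)
bond 2 stroke→R2  (J1 effort already set via bond 3)

1  (I1 all integral)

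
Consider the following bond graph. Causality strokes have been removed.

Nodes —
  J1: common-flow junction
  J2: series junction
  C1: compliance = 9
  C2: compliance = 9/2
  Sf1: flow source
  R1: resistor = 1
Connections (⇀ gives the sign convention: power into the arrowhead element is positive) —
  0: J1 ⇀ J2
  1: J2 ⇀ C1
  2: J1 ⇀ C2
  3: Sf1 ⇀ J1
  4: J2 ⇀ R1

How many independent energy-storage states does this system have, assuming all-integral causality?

β3 stroke→Sf1  (Sf1 fixes flow; stroke at Sf1)
β0 stroke→J1  (1-jn J1 has f-setter on 3)
β2 stroke→J1  (J1 flow already set via bond 3)
β1 stroke→J2  (J2 flow already set via bond 0)
β4 stroke→J2  (1-jn J2 has f-setter on 0)

2  (C1, C2 all integral)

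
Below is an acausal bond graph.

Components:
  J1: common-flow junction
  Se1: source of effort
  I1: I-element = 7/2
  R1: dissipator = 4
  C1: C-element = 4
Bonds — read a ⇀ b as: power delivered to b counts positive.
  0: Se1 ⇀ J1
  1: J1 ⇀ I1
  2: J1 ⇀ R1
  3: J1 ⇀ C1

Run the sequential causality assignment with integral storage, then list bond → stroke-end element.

β0 |J1  (Se1 (Se) sets effort on bond)
β1 |I1  (I1 integral (f out))
β2 |J1  (J1: bond 1 brought flow, rest push out)
β3 |J1  (1-jn J1 has f-setter on 1)

β0 |J1
β1 |I1
β2 |J1
β3 |J1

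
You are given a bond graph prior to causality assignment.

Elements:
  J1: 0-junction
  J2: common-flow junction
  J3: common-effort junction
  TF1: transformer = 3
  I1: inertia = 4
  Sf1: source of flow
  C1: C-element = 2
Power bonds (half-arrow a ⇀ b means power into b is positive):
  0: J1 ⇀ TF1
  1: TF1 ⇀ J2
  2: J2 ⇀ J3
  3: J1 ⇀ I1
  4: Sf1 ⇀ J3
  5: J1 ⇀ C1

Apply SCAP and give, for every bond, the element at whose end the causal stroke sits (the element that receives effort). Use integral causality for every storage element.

b0 stroke at TF1
b1 stroke at J2
b2 stroke at J3
b3 stroke at I1
b4 stroke at Sf1
b5 stroke at J1

bond 4 stroke→Sf1  (Sf1 fixes flow; stroke at Sf1)
bond 2 stroke→J3  (J3: last free bond brings effort in)
bond 1 stroke→J2  (1-jn J2 has f-setter on 2)
bond 0 stroke→TF1  (TF1: transformer flips bond 1)
bond 3 stroke→I1  (I1 outputs flow p/I1)
bond 5 stroke→J1  (J1: last free bond brings effort in)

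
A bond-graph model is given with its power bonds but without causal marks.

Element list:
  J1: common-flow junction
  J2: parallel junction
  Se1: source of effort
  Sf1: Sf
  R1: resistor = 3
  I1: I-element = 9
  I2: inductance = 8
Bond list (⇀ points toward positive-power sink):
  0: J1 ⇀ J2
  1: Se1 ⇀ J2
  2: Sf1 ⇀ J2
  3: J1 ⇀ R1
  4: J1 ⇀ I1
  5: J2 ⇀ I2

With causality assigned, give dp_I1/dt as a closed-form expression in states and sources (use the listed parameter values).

dp_I1/dt = -E_Se1 - p_I1/3

b1 stroke at J2  (Se1 (Se) sets effort on bond)
b2 stroke at Sf1  (source Sf1 imposes f)
b0 stroke at J1  (0-jn J2 has e-setter on 1)
b5 stroke at I2  (J2 effort already set via bond 1)
b4 stroke at I1  (I1 integral (f out))
b3 stroke at J1  (1-jn J1 has f-setter on 4)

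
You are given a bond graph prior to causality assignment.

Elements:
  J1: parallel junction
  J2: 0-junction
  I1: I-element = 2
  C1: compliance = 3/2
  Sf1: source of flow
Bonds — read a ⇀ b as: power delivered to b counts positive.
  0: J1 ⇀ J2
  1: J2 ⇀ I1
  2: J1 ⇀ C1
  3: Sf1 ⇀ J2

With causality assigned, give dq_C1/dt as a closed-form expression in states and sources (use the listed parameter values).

β3 stroke at Sf1  (source Sf1 imposes f)
β1 stroke at I1  (I1 integral (f out))
β0 stroke at J2  (only one effort-in slot at J2)
β2 stroke at J1  (J1 needs exactly one e-in)

dq_C1/dt = F_Sf1 - p_I1/2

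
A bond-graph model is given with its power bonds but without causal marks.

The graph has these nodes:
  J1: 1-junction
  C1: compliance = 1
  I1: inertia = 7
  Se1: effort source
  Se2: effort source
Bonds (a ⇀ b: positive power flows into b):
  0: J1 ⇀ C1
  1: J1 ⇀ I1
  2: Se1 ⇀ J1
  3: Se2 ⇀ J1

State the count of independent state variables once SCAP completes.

2  (C1, I1 all integral)

#2 |J1  (Se1 (Se) sets effort on bond)
#3 |J1  (Se2 fixes effort; stroke away)
#0 |J1  (C1: C, integral causality)
#1 |I1  (closing 1-jn rule on J1)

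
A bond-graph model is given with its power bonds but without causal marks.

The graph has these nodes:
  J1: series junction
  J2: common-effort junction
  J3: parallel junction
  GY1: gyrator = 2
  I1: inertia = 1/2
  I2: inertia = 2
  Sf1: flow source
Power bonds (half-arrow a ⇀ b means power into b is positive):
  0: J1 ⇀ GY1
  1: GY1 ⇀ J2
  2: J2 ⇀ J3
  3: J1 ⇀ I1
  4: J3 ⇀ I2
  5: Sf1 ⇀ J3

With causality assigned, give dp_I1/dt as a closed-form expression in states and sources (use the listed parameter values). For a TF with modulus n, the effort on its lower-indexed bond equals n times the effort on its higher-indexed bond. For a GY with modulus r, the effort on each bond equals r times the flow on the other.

dp_I1/dt = 2*F_Sf1 - p_I2

β5 stroke at Sf1  (source Sf1 imposes f)
β3 stroke at I1  (I1 outputs flow p/I1)
β0 stroke at J1  (common-f at J1 fixed by 3)
β1 stroke at J2  (GY1 both-in/both-out from 0)
β2 stroke at J3  (J2 effort already set via bond 1)
β4 stroke at I2  (common-e at J3 fixed by 2)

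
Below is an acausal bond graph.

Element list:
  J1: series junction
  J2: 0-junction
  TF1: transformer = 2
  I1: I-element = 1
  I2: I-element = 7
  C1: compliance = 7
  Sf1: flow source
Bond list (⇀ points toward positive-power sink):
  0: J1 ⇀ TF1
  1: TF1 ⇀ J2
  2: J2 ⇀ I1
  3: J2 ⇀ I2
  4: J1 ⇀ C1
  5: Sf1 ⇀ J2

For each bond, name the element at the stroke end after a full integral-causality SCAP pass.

β5 stroke→Sf1  (Sf1: flow source, stroke at near end)
β2 stroke→I1  (I1: I, integral causality)
β3 stroke→I2  (prefer integral on I2)
β1 stroke→J2  (J2: last free bond brings effort in)
β0 stroke→TF1  (TF1 one-in-one-out from 1)
β4 stroke→J1  (J1: bond 0 brought flow, rest push out)

b0 stroke at TF1
b1 stroke at J2
b2 stroke at I1
b3 stroke at I2
b4 stroke at J1
b5 stroke at Sf1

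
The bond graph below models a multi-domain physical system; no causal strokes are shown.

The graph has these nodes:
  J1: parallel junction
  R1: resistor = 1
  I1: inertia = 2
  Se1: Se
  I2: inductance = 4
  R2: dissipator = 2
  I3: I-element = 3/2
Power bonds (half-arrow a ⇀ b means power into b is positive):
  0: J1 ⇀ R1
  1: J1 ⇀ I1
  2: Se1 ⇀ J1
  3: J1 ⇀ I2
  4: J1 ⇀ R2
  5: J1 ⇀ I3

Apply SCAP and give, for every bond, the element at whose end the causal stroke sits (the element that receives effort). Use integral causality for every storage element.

bond 0 →R1
bond 1 →I1
bond 2 →J1
bond 3 →I2
bond 4 →R2
bond 5 →I3

bond 2 |J1  (source Se1 imposes e)
bond 0 |R1  (0-jn J1 has e-setter on 2)
bond 1 |I1  (common-e at J1 fixed by 2)
bond 3 |I2  (J1 effort already set via bond 2)
bond 4 |R2  (common-e at J1 fixed by 2)
bond 5 |I3  (common-e at J1 fixed by 2)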